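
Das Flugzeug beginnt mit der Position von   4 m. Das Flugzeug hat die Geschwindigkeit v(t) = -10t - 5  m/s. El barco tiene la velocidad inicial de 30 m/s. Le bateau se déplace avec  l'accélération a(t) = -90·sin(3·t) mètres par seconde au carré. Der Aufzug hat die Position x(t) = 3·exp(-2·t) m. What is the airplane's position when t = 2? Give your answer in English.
To solve this, we need to take 1 antiderivative of our velocity equation v(t) = -10·t - 5. Finding the integral of v(t) and using x(0) = 4: x(t) = -5·t^2 - 5·t + 4. Using x(t) = -5·t^2 - 5·t + 4 and substituting t = 2, we find x = -26.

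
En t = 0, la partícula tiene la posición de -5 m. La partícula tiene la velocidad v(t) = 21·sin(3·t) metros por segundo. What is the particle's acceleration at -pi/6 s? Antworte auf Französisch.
Pour résoudre ceci, nous devons prendre 1 dérivée de notre équation de la vitesse v(t) = 21·sin(3·t). En prenant d/dt de v(t), nous trouvons a(t) = 63·cos(3·t). Nous avons l'accélération a(t) = 63·cos(3·t). En substituant t = -pi/6: a(-pi/6) = 0.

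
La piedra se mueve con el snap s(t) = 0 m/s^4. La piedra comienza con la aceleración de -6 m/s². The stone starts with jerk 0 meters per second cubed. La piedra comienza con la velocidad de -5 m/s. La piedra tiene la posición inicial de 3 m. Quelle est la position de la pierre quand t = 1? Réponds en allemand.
Wir müssen unsere Gleichung für den Snap s(t) = 0 4-mal integrieren. Die Stammfunktion von dem Snap ist der Ruck. Mit j(0) = 0 erhalten wir j(t) = 0. Durch Integration von dem Ruck und Verwendung der Anfangsbedingung a(0) = -6, erhalten wir a(t) = -6. Mit ∫a(t)dt und Anwendung von v(0) = -5, finden wir v(t) = -6·t - 5. Die Stammfunktion von der Geschwindigkeit, mit x(0) = 3, ergibt die Position: x(t) = -3·t^2 - 5·t + 3. Aus der Gleichung für die Position x(t) = -3·t^2 - 5·t + 3, setzen wir t = 1 ein und erhalten x = -5.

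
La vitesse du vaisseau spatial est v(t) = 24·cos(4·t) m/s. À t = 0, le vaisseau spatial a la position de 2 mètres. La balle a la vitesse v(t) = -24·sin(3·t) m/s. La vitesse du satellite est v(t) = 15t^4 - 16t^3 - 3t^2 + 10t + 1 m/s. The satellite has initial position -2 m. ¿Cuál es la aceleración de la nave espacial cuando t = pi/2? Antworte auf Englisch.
Starting from velocity v(t) = 24·cos(4·t), we take 1 derivative. Differentiating velocity, we get acceleration: a(t) = -96·sin(4·t). We have acceleration a(t) = -96·sin(4·t). Substituting t = pi/2: a(pi/2) = 0.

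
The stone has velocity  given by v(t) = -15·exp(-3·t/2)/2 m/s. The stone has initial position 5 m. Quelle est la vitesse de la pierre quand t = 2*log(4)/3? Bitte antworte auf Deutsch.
Mit v(t) = -15·exp(-3·t/2)/2 und Einsetzen von t = 2*log(4)/3, finden wir v = -15/8.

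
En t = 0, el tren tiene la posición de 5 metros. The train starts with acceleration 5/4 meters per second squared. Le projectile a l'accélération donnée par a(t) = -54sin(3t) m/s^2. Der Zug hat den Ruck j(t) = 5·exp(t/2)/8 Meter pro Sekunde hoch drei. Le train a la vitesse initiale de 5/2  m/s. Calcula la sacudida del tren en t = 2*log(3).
Usando j(t) = 5·exp(t/2)/8 y sustituyendo t = 2*log(3), encontramos j = 15/8.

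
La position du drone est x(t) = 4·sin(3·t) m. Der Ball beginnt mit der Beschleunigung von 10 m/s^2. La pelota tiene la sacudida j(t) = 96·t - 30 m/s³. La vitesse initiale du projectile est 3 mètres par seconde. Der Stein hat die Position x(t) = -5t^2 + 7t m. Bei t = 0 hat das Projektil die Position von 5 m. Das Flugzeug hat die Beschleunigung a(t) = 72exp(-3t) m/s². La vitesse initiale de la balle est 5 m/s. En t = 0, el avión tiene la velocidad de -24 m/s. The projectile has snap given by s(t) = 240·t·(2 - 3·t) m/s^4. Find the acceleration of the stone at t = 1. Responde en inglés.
Starting from position x(t) = -5·t^2 + 7·t, we take 2 derivatives. The derivative of position gives velocity: v(t) = 7 - 10·t. Taking d/dt of v(t), we find a(t) = -10. We have acceleration a(t) = -10. Substituting t = 1: a(1) = -10.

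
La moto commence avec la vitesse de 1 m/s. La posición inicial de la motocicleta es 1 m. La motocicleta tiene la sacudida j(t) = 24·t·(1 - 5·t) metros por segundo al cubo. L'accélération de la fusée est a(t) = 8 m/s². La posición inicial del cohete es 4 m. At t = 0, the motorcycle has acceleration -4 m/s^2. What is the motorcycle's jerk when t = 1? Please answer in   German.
Wir haben den Ruck j(t) = 24·t·(1 - 5·t). Durch Einsetzen von t = 1: j(1) = -96.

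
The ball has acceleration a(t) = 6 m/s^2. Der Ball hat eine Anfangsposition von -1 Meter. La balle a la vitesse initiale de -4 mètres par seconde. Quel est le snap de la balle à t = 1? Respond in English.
We must differentiate our acceleration equation a(t) = 6 2 times. The derivative of acceleration gives jerk: j(t) = 0. Taking d/dt of j(t), we find s(t) = 0. From the given snap equation s(t) = 0, we substitute t = 1 to get s = 0.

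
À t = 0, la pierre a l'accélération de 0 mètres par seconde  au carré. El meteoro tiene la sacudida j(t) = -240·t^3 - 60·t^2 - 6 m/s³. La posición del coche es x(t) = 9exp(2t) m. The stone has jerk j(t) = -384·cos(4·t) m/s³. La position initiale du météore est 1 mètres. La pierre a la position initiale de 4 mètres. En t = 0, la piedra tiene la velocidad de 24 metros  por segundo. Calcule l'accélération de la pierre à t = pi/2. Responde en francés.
Pour résoudre ceci, nous devons prendre 1 intégrale de notre équation du jerk j(t) = -384·cos(4·t). L'intégrale du jerk, avec a(0) = 0, donne l'accélération: a(t) = -96·sin(4·t). De l'équation de l'accélération a(t) = -96·sin(4·t), nous substituons t = pi/2 pour obtenir a = 0.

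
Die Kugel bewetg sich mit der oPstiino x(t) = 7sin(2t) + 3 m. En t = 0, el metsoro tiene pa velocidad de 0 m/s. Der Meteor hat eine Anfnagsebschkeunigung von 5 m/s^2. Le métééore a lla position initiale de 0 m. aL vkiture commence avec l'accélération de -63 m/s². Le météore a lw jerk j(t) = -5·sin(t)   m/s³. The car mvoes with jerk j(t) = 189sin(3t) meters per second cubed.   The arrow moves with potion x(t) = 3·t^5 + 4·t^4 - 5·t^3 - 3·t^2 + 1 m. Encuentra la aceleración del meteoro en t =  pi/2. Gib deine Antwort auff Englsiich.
To find the answer, we compute 1 integral of j(t) = -5·sin(t). Finding the integral of j(t) and using a(0) = 5: a(t) = 5·cos(t). We have acceleration a(t) = 5·cos(t). Substituting t = pi/2: a(pi/2) = 0.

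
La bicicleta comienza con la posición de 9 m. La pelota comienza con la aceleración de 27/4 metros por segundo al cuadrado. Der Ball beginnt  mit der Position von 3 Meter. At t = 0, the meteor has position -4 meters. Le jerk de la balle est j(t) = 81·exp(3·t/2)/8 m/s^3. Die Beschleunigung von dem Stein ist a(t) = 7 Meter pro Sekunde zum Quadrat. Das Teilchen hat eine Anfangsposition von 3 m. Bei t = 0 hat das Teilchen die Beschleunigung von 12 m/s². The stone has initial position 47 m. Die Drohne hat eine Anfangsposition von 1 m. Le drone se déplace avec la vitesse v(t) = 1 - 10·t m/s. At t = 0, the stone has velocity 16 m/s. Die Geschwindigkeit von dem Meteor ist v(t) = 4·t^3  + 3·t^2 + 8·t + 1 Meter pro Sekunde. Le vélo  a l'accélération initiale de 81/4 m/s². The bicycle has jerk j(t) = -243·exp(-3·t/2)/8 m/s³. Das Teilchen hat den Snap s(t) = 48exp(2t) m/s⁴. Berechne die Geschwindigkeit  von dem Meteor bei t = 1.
Mit v(t) = 4·t^3 + 3·t^2 + 8·t + 1 und Einsetzen von t = 1, finden wir v = 16.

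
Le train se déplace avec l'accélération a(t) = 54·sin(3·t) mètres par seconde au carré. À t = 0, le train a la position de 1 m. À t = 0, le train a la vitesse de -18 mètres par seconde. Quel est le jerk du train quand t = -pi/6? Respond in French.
Pour résoudre ceci, nous devons prendre 1 dérivée de notre équation de l'accélération a(t) = 54·sin(3·t). En dérivant l'accélération, nous obtenons le jerk: j(t) = 162·cos(3·t). De l'équation du jerk j(t) = 162·cos(3·t), nous substituons t = -pi/6 pour obtenir j = 0.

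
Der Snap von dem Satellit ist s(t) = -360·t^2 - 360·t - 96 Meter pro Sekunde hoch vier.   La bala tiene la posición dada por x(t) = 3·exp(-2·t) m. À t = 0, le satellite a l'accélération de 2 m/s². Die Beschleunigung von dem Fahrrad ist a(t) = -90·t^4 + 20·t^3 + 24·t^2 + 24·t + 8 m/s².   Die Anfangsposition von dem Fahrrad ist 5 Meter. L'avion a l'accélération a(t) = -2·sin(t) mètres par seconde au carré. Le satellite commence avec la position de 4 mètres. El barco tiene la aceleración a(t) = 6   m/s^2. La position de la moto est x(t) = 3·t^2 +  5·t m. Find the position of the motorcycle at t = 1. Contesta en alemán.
Wir haben die Position x(t) = 3·t^2 + 5·t. Durch Einsetzen von t = 1: x(1) = 8.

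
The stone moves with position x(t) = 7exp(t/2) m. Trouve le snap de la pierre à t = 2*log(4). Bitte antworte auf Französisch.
En partant de la position x(t) = 7·exp(t/2), nous prenons 4 dérivées. En dérivant la position, nous obtenons la vitesse: v(t) = 7·exp(t/2)/2. En prenant d/dt de v(t), nous trouvons a(t) = 7·exp(t/2)/4. En dérivant l'accélération, nous obtenons le jerk: j(t) = 7·exp(t/2)/8. En prenant d/dt de j(t), nous trouvons s(t) = 7·exp(t/2)/16. En utilisant s(t) = 7·exp(t/2)/16 et en substituant t = 2*log(4), nous trouvons s = 7/4.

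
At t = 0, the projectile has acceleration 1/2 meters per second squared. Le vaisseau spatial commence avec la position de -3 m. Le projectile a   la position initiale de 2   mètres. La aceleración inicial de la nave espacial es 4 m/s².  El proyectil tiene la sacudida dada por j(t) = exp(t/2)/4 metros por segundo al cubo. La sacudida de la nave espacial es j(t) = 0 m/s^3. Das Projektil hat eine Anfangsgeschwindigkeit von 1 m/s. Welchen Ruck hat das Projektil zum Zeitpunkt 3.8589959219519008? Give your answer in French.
De l'équation du jerk j(t) = exp(t/2)/4, nous substituons t = 3.8589959219519008 pour obtenir j = 1.72151307666630.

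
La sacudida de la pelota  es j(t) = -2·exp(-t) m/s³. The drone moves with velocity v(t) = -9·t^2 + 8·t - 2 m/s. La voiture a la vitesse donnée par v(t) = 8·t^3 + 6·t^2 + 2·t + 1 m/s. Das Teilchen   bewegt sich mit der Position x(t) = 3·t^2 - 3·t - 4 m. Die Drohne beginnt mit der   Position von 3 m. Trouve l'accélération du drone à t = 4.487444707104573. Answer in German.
Ausgehend von der Geschwindigkeit v(t) = -9·t^2 + 8·t - 2, nehmen wir 1 Ableitung. Die Ableitung von der Geschwindigkeit ergibt die Beschleunigung: a(t) = 8 - 18·t. Wir haben die Beschleunigung a(t) = 8 - 18·t. Durch Einsetzen von t = 4.487444707104573: a(4.487444707104573) = -72.7740047278823.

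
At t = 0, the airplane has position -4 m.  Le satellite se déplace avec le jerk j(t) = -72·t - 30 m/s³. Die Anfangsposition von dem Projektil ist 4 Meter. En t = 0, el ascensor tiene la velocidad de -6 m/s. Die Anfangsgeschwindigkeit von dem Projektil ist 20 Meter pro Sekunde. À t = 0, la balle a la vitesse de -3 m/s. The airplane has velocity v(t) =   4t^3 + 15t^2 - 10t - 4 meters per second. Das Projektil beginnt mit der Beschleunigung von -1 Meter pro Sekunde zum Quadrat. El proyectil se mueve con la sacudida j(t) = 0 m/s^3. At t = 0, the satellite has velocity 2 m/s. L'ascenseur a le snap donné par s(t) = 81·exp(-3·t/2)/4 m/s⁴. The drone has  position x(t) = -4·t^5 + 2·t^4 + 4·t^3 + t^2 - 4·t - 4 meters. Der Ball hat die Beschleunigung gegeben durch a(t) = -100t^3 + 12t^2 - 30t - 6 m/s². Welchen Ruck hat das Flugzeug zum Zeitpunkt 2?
Um dies zu lösen, müssen wir 2 Ableitungen unserer Gleichung für die Geschwindigkeit v(t) = 4·t^3 + 15·t^2 - 10·t - 4 nehmen. Mit d/dt von v(t) finden wir a(t) = 12·t^2 + 30·t - 10. Durch Ableiten von der Beschleunigung erhalten wir den Ruck: j(t) = 24·t + 30. Aus der Gleichung für den Ruck j(t) = 24·t + 30, setzen wir t = 2 ein und erhalten j = 78.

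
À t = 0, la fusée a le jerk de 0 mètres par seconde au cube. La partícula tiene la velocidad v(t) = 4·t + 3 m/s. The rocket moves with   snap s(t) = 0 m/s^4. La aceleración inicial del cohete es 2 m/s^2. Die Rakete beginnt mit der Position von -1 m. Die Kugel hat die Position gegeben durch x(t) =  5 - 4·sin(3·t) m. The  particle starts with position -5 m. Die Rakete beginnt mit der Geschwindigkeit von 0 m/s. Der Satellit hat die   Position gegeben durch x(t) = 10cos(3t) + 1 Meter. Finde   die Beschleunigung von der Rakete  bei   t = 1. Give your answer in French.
Pour résoudre ceci, nous devons prendre 2 primitives de notre équation du snap s(t) = 0. En prenant ∫s(t)dt et en appliquant j(0) = 0, nous trouvons j(t) = 0. La primitive du jerk, avec a(0) = 2, donne l'accélération: a(t) = 2. En utilisant a(t) = 2 et en substituant t = 1, nous trouvons a = 2.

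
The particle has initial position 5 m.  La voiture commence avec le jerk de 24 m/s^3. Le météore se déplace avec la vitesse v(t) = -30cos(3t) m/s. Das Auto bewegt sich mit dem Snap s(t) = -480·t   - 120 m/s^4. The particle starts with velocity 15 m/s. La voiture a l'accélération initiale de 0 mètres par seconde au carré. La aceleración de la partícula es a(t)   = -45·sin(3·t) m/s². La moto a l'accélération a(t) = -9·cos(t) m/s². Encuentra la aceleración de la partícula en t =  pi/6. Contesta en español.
Tenemos la aceleración a(t) = -45·sin(3·t). Sustituyendo t = pi/6: a(pi/6) = -45.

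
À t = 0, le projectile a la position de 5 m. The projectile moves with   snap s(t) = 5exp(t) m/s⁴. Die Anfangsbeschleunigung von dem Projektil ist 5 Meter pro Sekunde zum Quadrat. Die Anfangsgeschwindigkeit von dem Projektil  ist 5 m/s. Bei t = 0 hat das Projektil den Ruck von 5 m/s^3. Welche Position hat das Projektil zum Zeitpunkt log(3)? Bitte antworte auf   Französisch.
Nous devons trouver l'intégrale de notre équation du snap s(t) = 5·exp(t) 4 fois. L'intégrale du snap, avec j(0) = 5, donne le jerk: j(t) = 5·exp(t). En prenant ∫j(t)dt et en appliquant a(0) = 5, nous trouvons a(t) = 5·exp(t). En prenant ∫a(t)dt et en appliquant v(0) = 5, nous trouvons v(t) = 5·exp(t). La primitive de la vitesse, avec x(0) = 5, donne la position: x(t) = 5·exp(t). En utilisant x(t) = 5·exp(t) et en substituant t = log(3), nous trouvons x = 15.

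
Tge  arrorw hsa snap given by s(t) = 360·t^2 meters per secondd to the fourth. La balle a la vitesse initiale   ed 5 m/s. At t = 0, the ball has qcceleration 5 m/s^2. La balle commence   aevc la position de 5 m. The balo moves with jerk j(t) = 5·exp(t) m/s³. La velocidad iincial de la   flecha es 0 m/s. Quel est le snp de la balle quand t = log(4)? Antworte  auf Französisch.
Pour résoudre ceci, nous devons prendre 1 dérivée de notre équation du jerk j(t) = 5·exp(t). En prenant d/dt de j(t), nous trouvons s(t) = 5·exp(t). Nous avons le snap s(t) = 5·exp(t). En substituant t = log(4): s(log(4)) = 20.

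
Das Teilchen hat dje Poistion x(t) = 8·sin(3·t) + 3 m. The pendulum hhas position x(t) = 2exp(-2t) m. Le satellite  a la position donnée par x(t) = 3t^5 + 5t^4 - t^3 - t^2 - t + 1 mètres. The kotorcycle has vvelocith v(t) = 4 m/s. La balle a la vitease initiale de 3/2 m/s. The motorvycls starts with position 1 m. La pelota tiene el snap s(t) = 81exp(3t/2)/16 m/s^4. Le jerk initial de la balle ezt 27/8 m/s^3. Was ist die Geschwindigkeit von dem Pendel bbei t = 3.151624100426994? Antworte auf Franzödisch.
En partant de la position x(t) = 2·exp(-2·t), nous prenons 1 dérivée. La dérivée de la position donne la vitesse: v(t) = -4·exp(-2·t). En utilisant v(t) = -4·exp(-2·t) et en substituant t = 3.151624100426994, nous trouvons v = -0.00732139906821628.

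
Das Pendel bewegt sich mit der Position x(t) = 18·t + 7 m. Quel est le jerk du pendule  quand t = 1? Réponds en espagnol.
Debemos derivar nuestra ecuación de la posición x(t) = 18·t + 7 3 veces. Derivando la posición, obtenemos la velocidad: v(t) = 18. La derivada de la velocidad da la aceleración: a(t) = 0. La derivada de la aceleración da la sacudida: j(t) = 0. Usando j(t) = 0 y sustituyendo t = 1, encontramos j = 0.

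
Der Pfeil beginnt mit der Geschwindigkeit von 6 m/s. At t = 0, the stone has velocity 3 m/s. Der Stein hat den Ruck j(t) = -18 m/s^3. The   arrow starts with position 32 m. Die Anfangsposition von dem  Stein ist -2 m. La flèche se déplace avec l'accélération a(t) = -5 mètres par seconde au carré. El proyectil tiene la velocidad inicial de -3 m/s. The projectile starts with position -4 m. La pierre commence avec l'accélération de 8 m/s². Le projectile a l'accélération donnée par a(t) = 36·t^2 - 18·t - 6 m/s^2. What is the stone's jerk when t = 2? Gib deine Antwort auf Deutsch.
Wir haben den Ruck j(t) = -18. Durch Einsetzen von t = 2: j(2) = -18.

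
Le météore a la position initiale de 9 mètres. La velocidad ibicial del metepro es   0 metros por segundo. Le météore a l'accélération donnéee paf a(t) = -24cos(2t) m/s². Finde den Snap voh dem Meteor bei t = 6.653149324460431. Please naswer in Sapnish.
Partiendo de la aceleración a(t) = -24·cos(2·t), tomamos 2 derivadas. Tomando d/dt de a(t), encontramos j(t) = 48·sin(2·t). Tomando d/dt de j(t), encontramos s(t) = 96·cos(2·t). Usando s(t) = 96·cos(2·t) y sustituyendo t = 6.653149324460431, encontramos s = 70.8976398952686.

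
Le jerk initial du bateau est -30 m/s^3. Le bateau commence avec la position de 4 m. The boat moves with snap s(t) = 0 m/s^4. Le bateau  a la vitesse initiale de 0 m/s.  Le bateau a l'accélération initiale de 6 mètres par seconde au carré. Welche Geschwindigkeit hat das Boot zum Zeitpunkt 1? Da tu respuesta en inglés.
To solve this, we need to take 3 antiderivatives of our snap equation s(t) = 0. Finding the integral of s(t) and using j(0) = -30: j(t) = -30. Finding the antiderivative of j(t) and using a(0) = 6: a(t) = 6 - 30·t. Taking ∫a(t)dt and applying v(0) = 0, we find v(t) = 3·t·(2 - 5·t). From the given velocity equation v(t) = 3·t·(2 - 5·t), we substitute t = 1 to get v = -9.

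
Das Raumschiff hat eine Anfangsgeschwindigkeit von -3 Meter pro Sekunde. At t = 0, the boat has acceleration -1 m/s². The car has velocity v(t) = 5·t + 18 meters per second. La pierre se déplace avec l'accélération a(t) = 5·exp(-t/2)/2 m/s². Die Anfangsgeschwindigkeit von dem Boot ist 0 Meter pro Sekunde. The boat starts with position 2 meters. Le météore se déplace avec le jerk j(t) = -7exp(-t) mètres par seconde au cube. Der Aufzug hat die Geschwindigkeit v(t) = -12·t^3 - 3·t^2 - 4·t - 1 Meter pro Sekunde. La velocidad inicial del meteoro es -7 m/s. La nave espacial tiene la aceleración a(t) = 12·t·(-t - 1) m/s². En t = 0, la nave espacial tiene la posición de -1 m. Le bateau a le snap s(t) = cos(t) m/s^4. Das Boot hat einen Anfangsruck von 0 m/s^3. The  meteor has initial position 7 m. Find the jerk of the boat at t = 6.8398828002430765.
We must find the integral of our snap equation s(t) = cos(t) 1 time. Taking ∫s(t)dt and applying j(0) = 0, we find j(t) = sin(t). We have jerk j(t) = sin(t). Substituting t = 6.8398828002430765: j(6.8398828002430765) = 0.528385240423644.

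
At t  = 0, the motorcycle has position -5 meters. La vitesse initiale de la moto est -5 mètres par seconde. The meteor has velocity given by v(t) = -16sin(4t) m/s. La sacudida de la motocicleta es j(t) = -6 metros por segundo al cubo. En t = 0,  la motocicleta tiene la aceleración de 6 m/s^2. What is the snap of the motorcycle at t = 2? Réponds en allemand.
Wir müssen unsere Gleichung für den Ruck j(t) = -6 1-mal ableiten. Mit d/dt von j(t) finden wir s(t) = 0. Mit s(t) = 0 und Einsetzen von t = 2, finden wir s = 0.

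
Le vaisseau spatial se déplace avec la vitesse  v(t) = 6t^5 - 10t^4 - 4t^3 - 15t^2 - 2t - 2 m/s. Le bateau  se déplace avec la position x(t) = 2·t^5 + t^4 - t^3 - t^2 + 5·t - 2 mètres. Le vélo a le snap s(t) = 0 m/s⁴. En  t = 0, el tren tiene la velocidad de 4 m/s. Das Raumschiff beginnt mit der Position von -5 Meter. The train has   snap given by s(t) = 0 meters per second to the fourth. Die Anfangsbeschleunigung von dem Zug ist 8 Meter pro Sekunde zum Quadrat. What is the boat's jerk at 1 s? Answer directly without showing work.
At t = 1, j = 138.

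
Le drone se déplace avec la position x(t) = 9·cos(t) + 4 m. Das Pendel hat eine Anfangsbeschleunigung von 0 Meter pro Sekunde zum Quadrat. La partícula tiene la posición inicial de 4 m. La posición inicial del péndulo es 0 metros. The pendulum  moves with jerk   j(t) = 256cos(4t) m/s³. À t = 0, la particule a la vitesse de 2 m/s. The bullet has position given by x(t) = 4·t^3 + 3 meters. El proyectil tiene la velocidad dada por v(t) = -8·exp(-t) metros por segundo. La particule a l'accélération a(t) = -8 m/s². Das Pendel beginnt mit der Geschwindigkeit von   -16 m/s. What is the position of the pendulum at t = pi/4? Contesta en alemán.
Ausgehend von dem Ruck j(t) = 256·cos(4·t), nehmen wir 3 Integrale. Mit ∫j(t)dt und Anwendung von a(0) = 0, finden wir a(t) = 64·sin(4·t). Das Integral von der Beschleunigung ist die Geschwindigkeit. Mit v(0) = -16 erhalten wir v(t) = -16·cos(4·t). Die Stammfunktion von der Geschwindigkeit, mit x(0) = 0, ergibt die Position: x(t) = -4·sin(4·t). Wir haben die Position x(t) = -4·sin(4·t). Durch Einsetzen von t = pi/4: x(pi/4) = 0.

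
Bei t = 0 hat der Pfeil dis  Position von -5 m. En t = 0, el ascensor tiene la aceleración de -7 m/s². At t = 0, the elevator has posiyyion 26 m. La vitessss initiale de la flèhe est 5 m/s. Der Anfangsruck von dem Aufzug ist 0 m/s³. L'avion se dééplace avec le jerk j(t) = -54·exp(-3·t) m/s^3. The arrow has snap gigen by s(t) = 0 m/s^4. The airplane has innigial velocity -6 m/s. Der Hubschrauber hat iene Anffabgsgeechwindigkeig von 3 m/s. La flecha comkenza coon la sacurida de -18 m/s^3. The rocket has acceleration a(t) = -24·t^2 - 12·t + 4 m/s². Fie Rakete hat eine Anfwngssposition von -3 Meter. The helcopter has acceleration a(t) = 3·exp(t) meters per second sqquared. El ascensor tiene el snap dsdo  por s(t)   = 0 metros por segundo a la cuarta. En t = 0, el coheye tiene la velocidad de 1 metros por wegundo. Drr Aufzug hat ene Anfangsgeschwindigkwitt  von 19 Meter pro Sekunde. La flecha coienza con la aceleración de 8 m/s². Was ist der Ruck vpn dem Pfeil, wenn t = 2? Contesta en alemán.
Ausgehend von dem Snap s(t) = 0, nehmen wir 1 Stammfunktion. Das Integral von dem Snap, mit j(0) = -18, ergibt den Ruck: j(t) = -18. Mit j(t) = -18 und Einsetzen von t = 2, finden wir j = -18.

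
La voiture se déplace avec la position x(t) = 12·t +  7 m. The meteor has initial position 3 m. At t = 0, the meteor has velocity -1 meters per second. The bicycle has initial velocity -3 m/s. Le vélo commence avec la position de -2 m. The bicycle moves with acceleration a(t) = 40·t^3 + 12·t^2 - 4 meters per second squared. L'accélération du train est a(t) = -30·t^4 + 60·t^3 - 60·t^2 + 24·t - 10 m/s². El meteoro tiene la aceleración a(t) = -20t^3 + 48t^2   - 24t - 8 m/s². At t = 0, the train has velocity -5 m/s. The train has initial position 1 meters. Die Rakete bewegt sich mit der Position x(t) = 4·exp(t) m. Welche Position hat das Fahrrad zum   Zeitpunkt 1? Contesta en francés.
Nous devons intégrer notre équation de l'accélération a(t) = 40·t^3 + 12·t^2 - 4 2 fois. L'intégrale de l'accélération, avec v(0) = -3, donne la vitesse: v(t) = 10·t^4 + 4·t^3 - 4·t - 3. En prenant ∫v(t)dt et en appliquant x(0) = -2, nous trouvons x(t) = 2·t^5 + t^4 - 2·t^2 - 3·t - 2. En utilisant x(t) = 2·t^5 + t^4 - 2·t^2 - 3·t - 2 et en substituant t = 1, nous trouvons x = -4.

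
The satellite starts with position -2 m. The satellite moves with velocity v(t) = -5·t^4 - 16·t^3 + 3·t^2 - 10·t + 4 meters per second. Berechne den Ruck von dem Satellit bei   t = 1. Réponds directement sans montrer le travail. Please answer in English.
j(1) = -150.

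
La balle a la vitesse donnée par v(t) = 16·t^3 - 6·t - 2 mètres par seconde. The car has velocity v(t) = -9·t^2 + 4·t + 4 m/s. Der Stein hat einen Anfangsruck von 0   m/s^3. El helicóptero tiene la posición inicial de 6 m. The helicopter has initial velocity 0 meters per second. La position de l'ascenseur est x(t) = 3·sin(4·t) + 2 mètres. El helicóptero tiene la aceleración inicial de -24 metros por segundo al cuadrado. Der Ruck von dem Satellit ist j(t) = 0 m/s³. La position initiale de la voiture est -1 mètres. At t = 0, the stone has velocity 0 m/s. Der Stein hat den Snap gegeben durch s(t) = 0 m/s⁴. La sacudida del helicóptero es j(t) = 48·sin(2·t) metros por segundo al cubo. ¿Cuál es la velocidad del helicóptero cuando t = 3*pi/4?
Necesitamos integrar nuestra ecuación de la sacudida j(t) = 48·sin(2·t) 2 veces. La integral de la sacudida, con a(0) = -24, da la aceleración: a(t) = -24·cos(2·t). La antiderivada de la aceleración, con v(0) = 0, da la velocidad: v(t) = -12·sin(2·t). Usando v(t) = -12·sin(2·t) y sustituyendo t = 3*pi/4, encontramos v = 12.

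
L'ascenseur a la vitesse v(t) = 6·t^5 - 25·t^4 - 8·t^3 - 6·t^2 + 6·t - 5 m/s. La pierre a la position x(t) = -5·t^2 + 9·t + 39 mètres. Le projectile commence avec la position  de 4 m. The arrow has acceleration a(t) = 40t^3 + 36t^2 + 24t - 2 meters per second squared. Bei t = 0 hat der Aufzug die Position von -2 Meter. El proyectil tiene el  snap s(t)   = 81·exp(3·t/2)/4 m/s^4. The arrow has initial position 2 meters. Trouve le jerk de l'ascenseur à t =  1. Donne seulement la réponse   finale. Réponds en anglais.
At t = 1, j = -240.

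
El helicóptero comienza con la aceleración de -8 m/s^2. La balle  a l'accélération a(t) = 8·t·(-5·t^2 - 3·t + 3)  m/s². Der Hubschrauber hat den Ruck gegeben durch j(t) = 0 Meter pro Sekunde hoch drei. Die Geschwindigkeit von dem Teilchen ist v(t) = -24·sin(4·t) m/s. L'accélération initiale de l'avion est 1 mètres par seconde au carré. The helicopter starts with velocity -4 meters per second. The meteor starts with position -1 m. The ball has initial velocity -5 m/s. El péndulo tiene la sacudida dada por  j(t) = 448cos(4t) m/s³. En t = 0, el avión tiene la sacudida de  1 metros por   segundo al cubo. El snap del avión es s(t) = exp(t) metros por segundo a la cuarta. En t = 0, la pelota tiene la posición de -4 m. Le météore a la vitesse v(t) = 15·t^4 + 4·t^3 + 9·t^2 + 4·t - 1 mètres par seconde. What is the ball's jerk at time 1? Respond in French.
Nous devons dériver notre équation de l'accélération a(t) = 8·t·(-5·t^2 - 3·t + 3) 1 fois. En prenant d/dt de a(t), nous trouvons j(t) = -40·t^2 + 8·t·(-10·t - 3) - 24·t + 24. De l'équation du jerk j(t) = -40·t^2 + 8·t·(-10·t - 3) - 24·t + 24, nous substituons t = 1 pour obtenir j = -144.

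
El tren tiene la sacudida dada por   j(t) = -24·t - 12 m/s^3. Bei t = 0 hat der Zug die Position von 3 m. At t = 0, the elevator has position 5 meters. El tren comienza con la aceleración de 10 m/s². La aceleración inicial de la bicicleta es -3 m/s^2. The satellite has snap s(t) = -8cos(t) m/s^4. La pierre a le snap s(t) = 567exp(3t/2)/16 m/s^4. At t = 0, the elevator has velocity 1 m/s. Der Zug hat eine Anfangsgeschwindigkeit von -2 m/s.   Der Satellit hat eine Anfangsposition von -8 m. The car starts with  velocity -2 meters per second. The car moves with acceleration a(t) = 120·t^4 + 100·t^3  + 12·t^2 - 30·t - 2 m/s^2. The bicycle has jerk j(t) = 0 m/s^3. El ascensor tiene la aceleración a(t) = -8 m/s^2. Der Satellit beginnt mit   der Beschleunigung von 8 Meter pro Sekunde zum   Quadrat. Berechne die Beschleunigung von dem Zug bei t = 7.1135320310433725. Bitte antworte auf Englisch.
To find the answer, we compute 1 integral of j(t) = -24·t - 12. Integrating jerk and using the initial condition a(0) = 10, we get a(t) = -12·t^2 - 12·t + 10. From the given acceleration equation a(t) = -12·t^2 - 12·t + 10, we substitute t = 7.1135320310433725 to get a = -682.590439852681.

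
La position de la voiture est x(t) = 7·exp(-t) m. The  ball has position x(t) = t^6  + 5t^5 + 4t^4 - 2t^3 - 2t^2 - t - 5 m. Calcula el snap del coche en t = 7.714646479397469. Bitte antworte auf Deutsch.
Wir müssen unsere Gleichung für die Position x(t) = 7·exp(-t) 4-mal ableiten. Durch Ableiten von der Position erhalten wir die Geschwindigkeit: v(t) = -7·exp(-t). Die Ableitung von der Geschwindigkeit ergibt die Beschleunigung: a(t) = 7·exp(-t). Mit d/dt von a(t) finden wir j(t) = -7·exp(-t). Mit d/dt von j(t) finden wir s(t) = 7·exp(-t). Aus der Gleichung für den Snap s(t) = 7·exp(-t), setzen wir t = 7.714646479397469 ein und erhalten s = 0.00312370234903459.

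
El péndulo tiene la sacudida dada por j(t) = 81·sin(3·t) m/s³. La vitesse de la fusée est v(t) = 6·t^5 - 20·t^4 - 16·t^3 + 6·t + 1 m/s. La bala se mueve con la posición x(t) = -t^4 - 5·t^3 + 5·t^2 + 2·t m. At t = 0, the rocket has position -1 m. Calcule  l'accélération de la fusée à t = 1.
En partant de la vitesse v(t) = 6·t^5 - 20·t^4 - 16·t^3 + 6·t + 1, nous prenons 1 dérivée. En dérivant la vitesse, nous obtenons l'accélération: a(t) = 30·t^4 - 80·t^3 - 48·t^2 + 6. De l'équation de l'accélération a(t) = 30·t^4 - 80·t^3 - 48·t^2 + 6, nous substituons t = 1 pour obtenir a = -92.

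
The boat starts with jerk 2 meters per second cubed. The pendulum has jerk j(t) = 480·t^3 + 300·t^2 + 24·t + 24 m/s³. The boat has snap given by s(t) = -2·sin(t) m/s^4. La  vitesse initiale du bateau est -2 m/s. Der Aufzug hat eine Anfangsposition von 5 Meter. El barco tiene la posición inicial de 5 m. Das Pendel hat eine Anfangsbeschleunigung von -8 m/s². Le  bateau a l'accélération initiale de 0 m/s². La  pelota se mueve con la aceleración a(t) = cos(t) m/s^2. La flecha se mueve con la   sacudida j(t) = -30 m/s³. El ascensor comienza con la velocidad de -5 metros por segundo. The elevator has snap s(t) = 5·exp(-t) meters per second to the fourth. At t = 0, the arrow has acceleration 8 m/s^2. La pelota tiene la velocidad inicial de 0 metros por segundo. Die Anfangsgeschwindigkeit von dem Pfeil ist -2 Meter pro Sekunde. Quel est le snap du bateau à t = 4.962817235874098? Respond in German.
Aus der Gleichung für den Snap s(t) = -2·sin(t), setzen wir t = 4.962817235874098 ein und erhalten s = 1.93761276151925.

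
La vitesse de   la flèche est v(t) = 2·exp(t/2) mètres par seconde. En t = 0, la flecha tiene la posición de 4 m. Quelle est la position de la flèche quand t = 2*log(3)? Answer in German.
Um dies zu lösen, müssen wir 1 Integral unserer Gleichung für die Geschwindigkeit v(t) = 2·exp(t/2) finden. Die Stammfunktion von der Geschwindigkeit ist die Position. Mit x(0) = 4 erhalten wir x(t) = 4·exp(t/2). Mit x(t) = 4·exp(t/2) und Einsetzen von t = 2*log(3), finden wir x = 12.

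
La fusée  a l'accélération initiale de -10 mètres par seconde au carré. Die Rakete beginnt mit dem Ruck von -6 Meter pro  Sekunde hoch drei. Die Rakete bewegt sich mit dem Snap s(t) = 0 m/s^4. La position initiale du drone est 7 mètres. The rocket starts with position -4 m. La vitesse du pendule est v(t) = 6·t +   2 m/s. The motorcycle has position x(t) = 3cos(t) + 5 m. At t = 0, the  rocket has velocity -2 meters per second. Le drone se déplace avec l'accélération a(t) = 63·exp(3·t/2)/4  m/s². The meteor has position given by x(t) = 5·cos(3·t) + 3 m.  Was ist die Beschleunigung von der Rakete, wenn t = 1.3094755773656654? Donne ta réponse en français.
En partant du snap s(t) = 0, nous prenons 2 intégrales. En prenant ∫s(t)dt et en appliquant j(0) = -6, nous trouvons j(t) = -6. La primitive du jerk, avec a(0) = -10, donne l'accélération: a(t) = -6·t - 10. En utilisant a(t) = -6·t - 10 et en substituant t = 1.3094755773656654, nous trouvons a = -17.8568534641940.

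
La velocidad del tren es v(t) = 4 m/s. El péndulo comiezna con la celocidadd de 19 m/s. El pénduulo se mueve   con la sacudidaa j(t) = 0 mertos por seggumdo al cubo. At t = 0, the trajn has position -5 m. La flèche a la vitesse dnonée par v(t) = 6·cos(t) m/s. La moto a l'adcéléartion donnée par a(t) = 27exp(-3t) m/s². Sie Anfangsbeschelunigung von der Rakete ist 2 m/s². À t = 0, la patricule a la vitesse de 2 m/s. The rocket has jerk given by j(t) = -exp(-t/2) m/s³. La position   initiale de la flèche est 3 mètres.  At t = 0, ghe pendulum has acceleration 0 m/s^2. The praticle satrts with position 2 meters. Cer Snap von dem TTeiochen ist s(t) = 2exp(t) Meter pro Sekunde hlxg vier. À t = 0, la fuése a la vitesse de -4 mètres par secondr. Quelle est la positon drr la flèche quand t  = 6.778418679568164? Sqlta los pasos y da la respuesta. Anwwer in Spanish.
x(6.778418679568164) = 5.85142199239817.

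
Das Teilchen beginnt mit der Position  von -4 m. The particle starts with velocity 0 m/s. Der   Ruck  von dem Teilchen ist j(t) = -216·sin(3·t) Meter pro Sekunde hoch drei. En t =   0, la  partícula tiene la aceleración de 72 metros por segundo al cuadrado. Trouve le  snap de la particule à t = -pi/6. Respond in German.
Ausgehend von dem Ruck j(t) = -216·sin(3·t), nehmen wir 1 Ableitung. Mit d/dt von j(t) finden wir s(t) = -648·cos(3·t). Mit s(t) = -648·cos(3·t) und Einsetzen von t = -pi/6, finden wir s = 0.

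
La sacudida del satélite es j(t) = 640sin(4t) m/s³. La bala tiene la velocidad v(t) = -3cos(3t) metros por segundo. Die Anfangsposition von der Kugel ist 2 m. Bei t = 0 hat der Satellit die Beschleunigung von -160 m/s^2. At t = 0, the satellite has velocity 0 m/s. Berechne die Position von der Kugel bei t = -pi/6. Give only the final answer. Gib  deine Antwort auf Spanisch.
La respuesta es 3.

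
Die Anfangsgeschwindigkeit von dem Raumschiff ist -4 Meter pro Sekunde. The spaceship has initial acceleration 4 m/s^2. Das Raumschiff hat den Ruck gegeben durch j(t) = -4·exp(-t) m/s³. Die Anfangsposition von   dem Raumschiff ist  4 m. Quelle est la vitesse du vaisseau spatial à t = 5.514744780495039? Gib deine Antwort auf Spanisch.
Necesitamos integrar nuestra ecuación de la sacudida j(t) = -4·exp(-t) 2 veces. Tomando ∫j(t)dt y aplicando a(0) = 4, encontramos a(t) = 4·exp(-t). Tomando ∫a(t)dt y aplicando v(0) = -4, encontramos v(t) = -4·exp(-t). De la ecuación de la velocidad v(t) = -4·exp(-t), sustituimos t = 5.514744780495039 para obtener v = -0.0161078198590865.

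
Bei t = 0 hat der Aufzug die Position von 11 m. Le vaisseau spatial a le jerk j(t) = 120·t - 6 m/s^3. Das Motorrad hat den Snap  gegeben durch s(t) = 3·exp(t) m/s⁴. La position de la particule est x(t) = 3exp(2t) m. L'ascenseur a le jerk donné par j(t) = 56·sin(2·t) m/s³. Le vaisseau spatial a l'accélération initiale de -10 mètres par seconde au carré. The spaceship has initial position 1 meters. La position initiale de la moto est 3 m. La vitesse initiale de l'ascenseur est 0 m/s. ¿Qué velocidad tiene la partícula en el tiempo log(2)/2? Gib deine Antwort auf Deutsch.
Ausgehend von der Position x(t) = 3·exp(2·t), nehmen wir 1 Ableitung. Mit d/dt von x(t) finden wir v(t) = 6·exp(2·t). Wir haben die Geschwindigkeit v(t) = 6·exp(2·t). Durch Einsetzen von t = log(2)/2: v(log(2)/2) = 12.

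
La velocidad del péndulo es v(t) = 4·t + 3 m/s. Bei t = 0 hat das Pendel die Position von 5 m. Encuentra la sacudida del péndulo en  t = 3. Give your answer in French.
En partant de la vitesse v(t) = 4·t + 3, nous prenons 2 dérivées. En prenant d/dt de v(t), nous trouvons a(t) = 4. En dérivant l'accélération, nous obtenons le jerk: j(t) = 0. Nous avons le jerk j(t) = 0. En substituant t = 3: j(3) = 0.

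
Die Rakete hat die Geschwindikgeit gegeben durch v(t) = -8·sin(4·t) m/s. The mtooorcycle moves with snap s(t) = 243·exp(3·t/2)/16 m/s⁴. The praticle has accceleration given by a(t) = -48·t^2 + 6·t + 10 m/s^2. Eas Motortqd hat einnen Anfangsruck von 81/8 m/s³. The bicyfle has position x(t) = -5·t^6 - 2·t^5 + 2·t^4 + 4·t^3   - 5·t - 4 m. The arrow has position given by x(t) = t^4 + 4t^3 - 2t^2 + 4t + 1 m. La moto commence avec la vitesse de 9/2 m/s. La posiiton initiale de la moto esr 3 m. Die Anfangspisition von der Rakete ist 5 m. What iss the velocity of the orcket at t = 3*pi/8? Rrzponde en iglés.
We have velocity v(t) = -8·sin(4·t). Substituting t = 3*pi/8: v(3*pi/8) = 8.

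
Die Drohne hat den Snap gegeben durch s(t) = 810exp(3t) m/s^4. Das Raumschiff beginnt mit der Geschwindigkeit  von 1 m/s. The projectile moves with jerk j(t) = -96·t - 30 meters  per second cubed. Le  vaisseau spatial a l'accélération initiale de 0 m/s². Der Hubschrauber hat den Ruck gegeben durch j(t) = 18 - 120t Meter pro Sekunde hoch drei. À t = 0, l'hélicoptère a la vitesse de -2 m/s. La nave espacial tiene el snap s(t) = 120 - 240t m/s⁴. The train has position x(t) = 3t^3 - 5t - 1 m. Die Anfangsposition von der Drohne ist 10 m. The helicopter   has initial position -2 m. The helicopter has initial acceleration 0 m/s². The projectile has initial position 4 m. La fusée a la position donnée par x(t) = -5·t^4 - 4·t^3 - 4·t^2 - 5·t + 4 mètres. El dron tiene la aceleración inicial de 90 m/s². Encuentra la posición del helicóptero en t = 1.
Necesitamos integrar nuestra ecuación de la sacudida j(t) = 18 - 120·t 3 veces. Integrando la sacudida y usando la condición inicial a(0) = 0, obtenemos a(t) = 6·t·(3 - 10·t). Tomando ∫a(t)dt y aplicando v(0) = -2, encontramos v(t) = -20·t^3 + 9·t^2 - 2. La antiderivada de la velocidad es la posición. Usando x(0) = -2, obtenemos x(t) = -5·t^4 + 3·t^3 - 2·t - 2. Tenemos la posición x(t) = -5·t^4 + 3·t^3 - 2·t - 2. Sustituyendo t = 1: x(1) = -6.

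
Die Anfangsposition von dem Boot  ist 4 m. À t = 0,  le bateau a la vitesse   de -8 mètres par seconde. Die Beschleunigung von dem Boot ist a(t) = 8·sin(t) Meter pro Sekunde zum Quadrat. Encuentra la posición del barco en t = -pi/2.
Partiendo de la aceleración a(t) = 8·sin(t), tomamos 2 integrales. Integrando la aceleración y usando la condición inicial v(0) = -8, obtenemos v(t) = -8·cos(t). Tomando ∫v(t)dt y aplicando x(0) = 4, encontramos x(t) = 4 - 8·sin(t). Tenemos la posición x(t) = 4 - 8·sin(t). Sustituyendo t = -pi/2: x(-pi/2) = 12.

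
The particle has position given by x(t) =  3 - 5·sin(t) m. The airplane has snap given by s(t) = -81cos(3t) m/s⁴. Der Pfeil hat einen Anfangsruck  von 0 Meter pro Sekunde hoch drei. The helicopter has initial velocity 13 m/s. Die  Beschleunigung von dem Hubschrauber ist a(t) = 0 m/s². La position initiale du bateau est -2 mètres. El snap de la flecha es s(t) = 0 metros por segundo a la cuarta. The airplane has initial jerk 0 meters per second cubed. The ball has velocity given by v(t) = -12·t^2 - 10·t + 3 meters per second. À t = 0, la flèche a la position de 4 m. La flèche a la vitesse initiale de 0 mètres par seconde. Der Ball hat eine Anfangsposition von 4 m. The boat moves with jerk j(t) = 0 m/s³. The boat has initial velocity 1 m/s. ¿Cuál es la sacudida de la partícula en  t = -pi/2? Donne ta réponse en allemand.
Ausgehend von der Position x(t) = 3 - 5·sin(t), nehmen wir 3 Ableitungen. Mit d/dt von x(t) finden wir v(t) = -5·cos(t). Die Ableitung von der Geschwindigkeit ergibt die Beschleunigung: a(t) = 5·sin(t). Mit d/dt von a(t) finden wir j(t) = 5·cos(t). Mit j(t) = 5·cos(t) und Einsetzen von t = -pi/2, finden wir j = 0.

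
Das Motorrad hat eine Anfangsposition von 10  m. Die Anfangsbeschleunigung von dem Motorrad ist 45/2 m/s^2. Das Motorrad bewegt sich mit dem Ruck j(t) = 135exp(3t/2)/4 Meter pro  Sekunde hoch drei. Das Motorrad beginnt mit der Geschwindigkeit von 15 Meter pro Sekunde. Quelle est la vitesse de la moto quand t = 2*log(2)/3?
En partant du jerk j(t) = 135·exp(3·t/2)/4, nous prenons 2 intégrales. En intégrant le jerk et en utilisant la condition initiale a(0) = 45/2, nous obtenons a(t) = 45·exp(3·t/2)/2. L'intégrale de l'accélération, avec v(0) = 15, donne la vitesse: v(t) = 15·exp(3·t/2). De l'équation de la vitesse v(t) = 15·exp(3·t/2), nous substituons t = 2*log(2)/3 pour obtenir v = 30.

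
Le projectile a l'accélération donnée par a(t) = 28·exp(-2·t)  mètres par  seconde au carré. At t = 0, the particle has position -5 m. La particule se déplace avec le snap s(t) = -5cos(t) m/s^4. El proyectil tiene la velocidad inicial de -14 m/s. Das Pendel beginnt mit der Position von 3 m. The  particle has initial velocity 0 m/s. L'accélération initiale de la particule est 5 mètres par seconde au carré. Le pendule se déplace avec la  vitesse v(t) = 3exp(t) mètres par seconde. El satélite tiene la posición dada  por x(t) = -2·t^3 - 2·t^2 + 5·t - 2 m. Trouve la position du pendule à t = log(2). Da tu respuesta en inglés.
We must find the integral of our velocity equation v(t) = 3·exp(t) 1 time. The integral of velocity is position. Using x(0) = 3, we get x(t) = 3·exp(t). From the given position equation x(t) = 3·exp(t), we substitute t = log(2) to get x = 6.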